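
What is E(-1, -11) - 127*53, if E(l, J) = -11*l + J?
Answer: -6731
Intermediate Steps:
E(l, J) = J - 11*l
E(-1, -11) - 127*53 = (-11 - 11*(-1)) - 127*53 = (-11 + 11) - 6731 = 0 - 6731 = -6731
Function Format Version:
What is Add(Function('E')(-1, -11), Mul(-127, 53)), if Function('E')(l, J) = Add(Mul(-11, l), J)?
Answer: -6731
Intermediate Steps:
Function('E')(l, J) = Add(J, Mul(-11, l))
Add(Function('E')(-1, -11), Mul(-127, 53)) = Add(Add(-11, Mul(-11, -1)), Mul(-127, 53)) = Add(Add(-11, 11), -6731) = Add(0, -6731) = -6731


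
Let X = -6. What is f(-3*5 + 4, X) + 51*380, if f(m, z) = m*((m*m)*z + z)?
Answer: 27432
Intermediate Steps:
f(m, z) = m*(z + z*m²) (f(m, z) = m*(m²*z + z) = m*(z*m² + z) = m*(z + z*m²))
f(-3*5 + 4, X) + 51*380 = (-3*5 + 4)*(-6)*(1 + (-3*5 + 4)²) + 51*380 = (-15 + 4)*(-6)*(1 + (-15 + 4)²) + 19380 = -11*(-6)*(1 + (-11)²) + 19380 = -11*(-6)*(1 + 121) + 19380 = -11*(-6)*122 + 19380 = 8052 + 19380 = 27432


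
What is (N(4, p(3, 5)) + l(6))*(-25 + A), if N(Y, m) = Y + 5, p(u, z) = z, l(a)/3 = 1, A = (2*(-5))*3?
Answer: -660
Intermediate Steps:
A = -30 (A = -10*3 = -30)
l(a) = 3 (l(a) = 3*1 = 3)
N(Y, m) = 5 + Y
(N(4, p(3, 5)) + l(6))*(-25 + A) = ((5 + 4) + 3)*(-25 - 30) = (9 + 3)*(-55) = 12*(-55) = -660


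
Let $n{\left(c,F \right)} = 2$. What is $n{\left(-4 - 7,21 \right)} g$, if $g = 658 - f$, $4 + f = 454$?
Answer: $416$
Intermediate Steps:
$f = 450$ ($f = -4 + 454 = 450$)
$g = 208$ ($g = 658 - 450 = 208$)
$n{\left(-4 - 7,21 \right)} g = 2 \cdot 208 = 416$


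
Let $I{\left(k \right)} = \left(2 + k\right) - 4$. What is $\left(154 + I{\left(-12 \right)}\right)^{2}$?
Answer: $19600$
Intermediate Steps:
$I{\left(k \right)} = -2 + k$
$\left(154 + I{\left(-12 \right)}\right)^{2} = \left(154 - 14\right)^{2} = 140^{2} = 19600$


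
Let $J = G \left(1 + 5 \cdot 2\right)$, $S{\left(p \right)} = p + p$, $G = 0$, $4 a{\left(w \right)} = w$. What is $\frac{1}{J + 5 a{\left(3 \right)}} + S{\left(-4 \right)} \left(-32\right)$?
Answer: $\frac{3844}{15} \approx 256.27$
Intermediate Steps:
$a{\left(w \right)} = \frac{w}{4}$
$S{\left(p \right)} = 2 p$
$J = 0$ ($J = 0 \left(1 + 5 \cdot 2\right) = 0 \left(1 + 10\right) = 0 \cdot 11 = 0$)
$\frac{1}{J + 5 a{\left(3 \right)}} + S{\left(-4 \right)} \left(-32\right) = \frac{1}{0 + 5 \cdot \frac{1}{4} \cdot 3} + 2 \left(-4\right) \left(-32\right) = \frac{1}{0 + 5 \cdot \frac{3}{4}} - -256 = \frac{1}{0 + \frac{15}{4}} + 256 = \frac{1}{\frac{15}{4}} + 256 = \frac{4}{15} + 256 = \frac{3844}{15}$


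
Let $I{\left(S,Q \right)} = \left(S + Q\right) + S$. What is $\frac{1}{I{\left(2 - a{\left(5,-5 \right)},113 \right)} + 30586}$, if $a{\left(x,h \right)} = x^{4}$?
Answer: $\frac{1}{29453} \approx 3.3952 \cdot 10^{-5}$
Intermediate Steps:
$I{\left(S,Q \right)} = Q + 2 S$ ($I{\left(S,Q \right)} = \left(Q + S\right) + S = Q + 2 S$)
$\frac{1}{I{\left(2 - a{\left(5,-5 \right)},113 \right)} + 30586} = \frac{1}{\left(113 + 2 \left(2 - 5^{4}\right)\right) + 30586} = \frac{1}{\left(113 + 2 \left(2 - 625\right)\right) + 30586} = \frac{1}{\left(113 + 2 \left(-623\right)\right) + 30586} = \frac{1}{\left(113 - 1246\right) + 30586} = \frac{1}{-1133 + 30586} = \frac{1}{29453}$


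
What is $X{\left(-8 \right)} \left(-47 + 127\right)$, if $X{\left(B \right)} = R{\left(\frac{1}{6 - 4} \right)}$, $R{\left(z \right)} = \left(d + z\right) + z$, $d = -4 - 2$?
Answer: $-400$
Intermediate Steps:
$d = -6$
$R{\left(z \right)} = -6 + 2 z$ ($R{\left(z \right)} = \left(-6 + z\right) + z = -6 + 2 z$)
$X{\left(B \right)} = -5$ ($X{\left(B \right)} = -6 + \frac{2}{6 - 4} = -6 + \frac{2}{2} = -6 + 2 \cdot \frac{1}{2} = -6 + 1 = -5$)
$X{\left(-8 \right)} \left(-47 + 127\right) = - 5 \left(-47 + 127\right) = \left(-5\right) 80 = -400$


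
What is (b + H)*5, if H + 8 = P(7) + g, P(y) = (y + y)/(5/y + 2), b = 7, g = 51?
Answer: 5240/19 ≈ 275.79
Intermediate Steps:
P(y) = 2*y/(2 + 5/y) (P(y) = (2*y)/(2 + 5/y) = 2*y/(2 + 5/y))
H = 915/19 (H = -8 + (2*7²/(5 + 2*7) + 51) = -8 + (2*49/(5 + 14) + 51) = -8 + (2*49/19 + 51) = -8 + (2*49*(1/19) + 51) = -8 + (98/19 + 51) = -8 + 1067/19 = 915/19 ≈ 48.158)
(b + H)*5 = (7 + 915/19)*5 = (1048/19)*5 = 5240/19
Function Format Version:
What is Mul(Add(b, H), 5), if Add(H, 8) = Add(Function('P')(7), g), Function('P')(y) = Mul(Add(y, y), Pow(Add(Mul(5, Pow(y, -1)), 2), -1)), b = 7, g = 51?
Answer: Rational(5240, 19) ≈ 275.79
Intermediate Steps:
Function('P')(y) = Mul(2, y, Pow(Add(2, Mul(5, Pow(y, -1))), -1)) (Function('P')(y) = Mul(Mul(2, y), Pow(Add(2, Mul(5, Pow(y, -1))), -1)) = Mul(2, y, Pow(Add(2, Mul(5, Pow(y, -1))), -1)))
H = Rational(915, 19) (H = Add(-8, Add(Mul(2, Pow(7, 2), Pow(Add(5, Mul(2, 7)), -1)), 51)) = Add(-8, Add(Mul(2, 49, Pow(Add(5, 14), -1)), 51)) = Add(-8, Add(Mul(2, 49, Pow(19, -1)), 51)) = Add(-8, Add(Mul(2, 49, Rational(1, 19)), 51)) = Add(-8, Add(Rational(98, 19), 51)) = Add(-8, Rational(1067, 19)) = Rational(915, 19) ≈ 48.158)
Mul(Add(b, H), 5) = Mul(Add(7, Rational(915, 19)), 5) = Mul(Rational(1048, 19), 5) = Rational(5240, 19)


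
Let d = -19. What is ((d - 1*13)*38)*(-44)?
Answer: 53504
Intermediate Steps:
((d - 1*13)*38)*(-44) = ((-19 - 1*13)*38)*(-44) = ((-19 - 13)*38)*(-44) = -32*38*(-44) = -1216*(-44) = 53504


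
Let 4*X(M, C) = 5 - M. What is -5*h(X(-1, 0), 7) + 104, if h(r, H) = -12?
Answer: 164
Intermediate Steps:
X(M, C) = 5/4 - M/4 (X(M, C) = (5 - M)/4 = 5/4 - M/4)
-5*h(X(-1, 0), 7) + 104 = -5*(-12) + 104 = 60 + 104 = 164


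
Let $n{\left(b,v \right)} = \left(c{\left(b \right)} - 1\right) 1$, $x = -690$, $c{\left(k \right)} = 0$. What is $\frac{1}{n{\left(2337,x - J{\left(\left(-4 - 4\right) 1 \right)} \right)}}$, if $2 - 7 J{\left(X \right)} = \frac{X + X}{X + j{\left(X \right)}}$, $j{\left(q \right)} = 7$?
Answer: $-1$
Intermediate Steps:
$J{\left(X \right)} = \frac{2}{7} - \frac{2 X}{7 \left(7 + X\right)}$ ($J{\left(X \right)} = \frac{2}{7} - \frac{\left(X + X\right) \frac{1}{X + 7}}{7} = \frac{2}{7} - \frac{2 X \frac{1}{7 + X}}{7} = \frac{2}{7} - \frac{2 X}{7 \left(7 + X\right)}$)
$n{\left(b,v \right)} = -1$ ($n{\left(b,v \right)} = \left(0 - 1\right) 1 = \left(-1\right) 1 = -1$)
$\frac{1}{n{\left(2337,x - J{\left(\left(-4 - 4\right) 1 \right)} \right)}} = \frac{1}{-1} = -1$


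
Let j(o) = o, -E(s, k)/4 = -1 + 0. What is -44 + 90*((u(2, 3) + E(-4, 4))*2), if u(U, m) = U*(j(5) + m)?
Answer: 3556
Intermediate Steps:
E(s, k) = 4 (E(s, k) = -4*(-1 + 0) = -4*(-1) = 4)
u(U, m) = U*(5 + m)
-44 + 90*((u(2, 3) + E(-4, 4))*2) = -44 + 90*((2*(5 + 3) + 4)*2) = -44 + 90*((2*8 + 4)*2) = -44 + 90*((16 + 4)*2) = -44 + 90*(20*2) = -44 + 90*40 = -44 + 3600 = 3556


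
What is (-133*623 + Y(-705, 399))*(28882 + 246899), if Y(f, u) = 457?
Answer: -22724905962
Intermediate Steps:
(-133*623 + Y(-705, 399))*(28882 + 246899) = (-133*623 + 457)*(28882 + 246899) = (-82859 + 457)*275781 = -82402*275781 = -22724905962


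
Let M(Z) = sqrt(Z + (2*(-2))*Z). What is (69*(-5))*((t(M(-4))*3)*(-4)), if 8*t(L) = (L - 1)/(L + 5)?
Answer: -17595/26 + 6210*sqrt(3)/13 ≈ 150.66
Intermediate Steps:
M(Z) = sqrt(3)*sqrt(-Z) (M(Z) = sqrt(Z - 4*Z) = sqrt(-3*Z) = sqrt(3)*sqrt(-Z))
t(L) = (-1 + L)/(8*(5 + L)) (t(L) = ((L - 1)/(L + 5))/8 = ((-1 + L)/(5 + L))/8 = (-1 + L)/(8*(5 + L)))
(69*(-5))*((t(M(-4))*3)*(-4)) = (69*(-5))*((((-1 + sqrt(3)*sqrt(-1*(-4)))/(8*(5 + sqrt(3)*sqrt(-1*(-4)))))*3)*(-4)) = -345*((-1 + sqrt(3)*sqrt(4))/(8*(5 + sqrt(3)*sqrt(4))))*3*(-4) = -345*((-1 + sqrt(3)*2)/(8*(5 + sqrt(3)*2)))*3*(-4) = -345*((-1 + 2*sqrt(3))/(8*(5 + 2*sqrt(3))))*3*(-4) = -345*3*(-1 + 2*sqrt(3))/(8*(5 + 2*sqrt(3)))*(-4) = -(-1035)*(-1 + 2*sqrt(3))/(2*(5 + 2*sqrt(3))) = 1035*(-1 + 2*sqrt(3))/(2*(5 + 2*sqrt(3)))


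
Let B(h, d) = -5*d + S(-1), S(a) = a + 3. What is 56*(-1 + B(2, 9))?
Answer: -2464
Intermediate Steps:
S(a) = 3 + a
B(h, d) = 2 - 5*d (B(h, d) = -5*d + (3 - 1) = -5*d + 2 = 2 - 5*d)
56*(-1 + B(2, 9)) = 56*(-1 + (2 - 5*9)) = 56*(-1 + (2 - 45)) = 56*(-1 - 43) = 56*(-44) = -2464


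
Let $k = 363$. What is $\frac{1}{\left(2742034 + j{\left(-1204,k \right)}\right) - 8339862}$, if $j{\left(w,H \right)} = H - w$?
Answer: $- \frac{1}{5596261} \approx -1.7869 \cdot 10^{-7}$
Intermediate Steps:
$\frac{1}{\left(2742034 + j{\left(-1204,k \right)}\right) - 8339862} = \frac{1}{\left(2742034 + \left(363 - -1204\right)\right) - 8339862} = \frac{1}{\left(2742034 + \left(363 + 1204\right)\right) - 8339862} = \frac{1}{\left(2742034 + 1567\right) - 8339862} = \frac{1}{2743601 - 8339862} = \frac{1}{-5596261} = - \frac{1}{5596261}$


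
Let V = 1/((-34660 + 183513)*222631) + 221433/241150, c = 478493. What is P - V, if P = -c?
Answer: -3823903442575765514219/7991540324399450 ≈ -4.7849e+5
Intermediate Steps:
P = -478493 (P = -1*478493 = -478493)
V = 7338132899485369/7991540324399450 (V = (1/222631)/148853 + 221433*(1/241150) = (1/148853)*(1/222631) + 221433/241150 = 1/33139292243 + 221433/241150 = 7338132899485369/7991540324399450 ≈ 0.91824)
P - V = -478493 - 1*7338132899485369/7991540324399450 = -478493 - 7338132899485369/7991540324399450 = -3823903442575765514219/7991540324399450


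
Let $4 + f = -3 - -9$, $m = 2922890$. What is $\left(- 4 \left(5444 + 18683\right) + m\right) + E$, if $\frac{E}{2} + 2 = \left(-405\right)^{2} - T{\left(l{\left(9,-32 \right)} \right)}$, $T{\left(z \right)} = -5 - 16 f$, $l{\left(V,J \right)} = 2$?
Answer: $3154502$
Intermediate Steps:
$f = 2$ ($f = -4 - -6 = -4 + \left(-3 + 9\right) = -4 + 6 = 2$)
$T{\left(z \right)} = -37$ ($T{\left(z \right)} = -5 - 32 = -37$)
$E = 328120$ ($E = -4 + 2 \left(\left(-405\right)^{2} - -37\right) = -4 + 2 \left(164025 + 37\right) = -4 + 2 \cdot 164062 = -4 + 328124 = 328120$)
$\left(- 4 \left(5444 + 18683\right) + m\right) + E = \left(- 4 \left(5444 + 18683\right) + 2922890\right) + 328120 = \left(\left(-4\right) 24127 + 2922890\right) + 328120 = \left(-96508 + 2922890\right) + 328120 = 2826382 + 328120 = 3154502$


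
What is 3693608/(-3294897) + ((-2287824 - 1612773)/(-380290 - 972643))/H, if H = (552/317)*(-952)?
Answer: -28280912640305413/25189016473806528 ≈ -1.1227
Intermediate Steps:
H = -525504/317 (H = (552*(1/317))*(-952) = (552/317)*(-952) = -525504/317 ≈ -1657.7)
3693608/(-3294897) + ((-2287824 - 1612773)/(-380290 - 972643))/H = 3693608/(-3294897) + ((-2287824 - 1612773)/(-380290 - 972643))/(-525504/317) = 3693608*(-1/3294897) - 3900597/(-1352933)*(-317/525504) = -3693608/3294897 - 3900597*(-1/1352933)*(-317/525504) = -3693608/3294897 + (3900597/1352933)*(-317/525504) = -3693608/3294897 - 412163083/236990567744 = -28280912640305413/25189016473806528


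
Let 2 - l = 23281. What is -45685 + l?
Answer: -68964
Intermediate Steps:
l = -23279 (l = 2 - 1*23281 = 2 - 23281 = -23279)
-45685 + l = -45685 - 23279 = -68964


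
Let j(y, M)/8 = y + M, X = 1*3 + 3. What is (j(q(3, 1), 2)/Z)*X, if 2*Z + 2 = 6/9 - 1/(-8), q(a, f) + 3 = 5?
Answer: -9216/29 ≈ -317.79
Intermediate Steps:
q(a, f) = 2 (q(a, f) = -3 + 5 = 2)
Z = -29/48 (Z = -1 + (6/9 - 1/(-8))/2 = -1 + (6*(⅑) - 1*(-⅛))/2 = -1 + (⅔ + ⅛)/2 = -1 + (½)*(19/24) = -1 + 19/48 = -29/48 ≈ -0.60417)
X = 6 (X = 3 + 3 = 6)
j(y, M) = 8*M + 8*y (j(y, M) = 8*(y + M) = 8*(M + y) = 8*M + 8*y)
(j(q(3, 1), 2)/Z)*X = ((8*2 + 8*2)/(-29/48))*6 = ((16 + 16)*(-48/29))*6 = (32*(-48/29))*6 = -1536/29*6 = -9216/29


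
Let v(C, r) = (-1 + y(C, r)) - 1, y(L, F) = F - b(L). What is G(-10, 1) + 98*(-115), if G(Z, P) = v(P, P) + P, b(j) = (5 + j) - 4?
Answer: -11272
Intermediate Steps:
b(j) = 1 + j
y(L, F) = -1 + F - L (y(L, F) = F - (1 + L) = F + (-1 - L) = -1 + F - L)
v(C, r) = -3 + r - C (v(C, r) = (-1 + (-1 + r - C)) - 1 = (-2 + r - C) - 1 = -3 + r - C)
G(Z, P) = -3 + P (G(Z, P) = (-3 + P - P) + P = -3 + P)
G(-10, 1) + 98*(-115) = (-3 + 1) + 98*(-115) = -2 - 11270 = -11272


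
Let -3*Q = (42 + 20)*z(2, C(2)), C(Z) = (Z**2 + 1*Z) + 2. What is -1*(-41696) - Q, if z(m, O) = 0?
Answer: 41696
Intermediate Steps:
C(Z) = 2 + Z + Z**2 (C(Z) = (Z**2 + Z) + 2 = (Z + Z**2) + 2 = 2 + Z + Z**2)
Q = 0 (Q = -(42 + 20)*0/3 = -62*0/3 = -1/3*0 = 0)
-1*(-41696) - Q = -1*(-41696) - 1*0 = 41696 + 0 = 41696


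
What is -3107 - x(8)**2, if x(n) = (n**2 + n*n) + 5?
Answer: -20796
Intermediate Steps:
x(n) = 5 + 2*n**2 (x(n) = (n**2 + n**2) + 5 = 2*n**2 + 5 = 5 + 2*n**2)
-3107 - x(8)**2 = -3107 - (5 + 2*8**2)**2 = -3107 - (5 + 2*64)**2 = -3107 - (5 + 128)**2 = -3107 - 1*133**2 = -3107 - 1*17689 = -3107 - 17689 = -20796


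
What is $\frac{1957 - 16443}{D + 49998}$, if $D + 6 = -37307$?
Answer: $- \frac{14486}{12685} \approx -1.142$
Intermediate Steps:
$D = -37313$ ($D = -6 - 37307 = -37313$)
$\frac{1957 - 16443}{D + 49998} = \frac{1957 - 16443}{-37313 + 49998} = \frac{1957 - 16443}{12685} = \left(-14486\right) \frac{1}{12685} = - \frac{14486}{12685}$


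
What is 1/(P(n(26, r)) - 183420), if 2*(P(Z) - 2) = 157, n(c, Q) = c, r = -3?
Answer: -2/366679 ≈ -5.4544e-6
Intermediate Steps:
P(Z) = 161/2 (P(Z) = 2 + (½)*157 = 2 + 157/2 = 161/2)
1/(P(n(26, r)) - 183420) = 1/(161/2 - 183420) = 1/(-366679/2) = -2/366679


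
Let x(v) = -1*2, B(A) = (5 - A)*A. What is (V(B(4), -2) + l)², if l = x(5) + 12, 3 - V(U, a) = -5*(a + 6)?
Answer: 1089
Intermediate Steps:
B(A) = A*(5 - A)
V(U, a) = 33 + 5*a (V(U, a) = 3 - (-5)*(a + 6) = 3 - (-5)*(6 + a) = 3 - (-30 - 5*a) = 3 + (30 + 5*a) = 33 + 5*a)
x(v) = -2
l = 10 (l = -2 + 12 = 10)
(V(B(4), -2) + l)² = ((33 + 5*(-2)) + 10)² = ((33 - 10) + 10)² = (23 + 10)² = 33² = 1089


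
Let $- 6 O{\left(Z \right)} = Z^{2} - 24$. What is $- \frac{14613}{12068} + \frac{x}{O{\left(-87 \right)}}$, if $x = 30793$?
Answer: $- \frac{779971543}{30351020} \approx -25.698$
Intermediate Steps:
$O{\left(Z \right)} = 4 - \frac{Z^{2}}{6}$ ($O{\left(Z \right)} = - \frac{Z^{2} - 24}{6} = - \frac{-24 + Z^{2}}{6} = 4 - \frac{Z^{2}}{6}$)
$- \frac{14613}{12068} + \frac{x}{O{\left(-87 \right)}} = - \frac{14613}{12068} + \frac{30793}{4 - \frac{\left(-87\right)^{2}}{6}} = \left(-14613\right) \frac{1}{12068} + \frac{30793}{4 - \frac{2523}{2}} = - \frac{14613}{12068} + \frac{30793}{4 - \frac{2523}{2}} = - \frac{14613}{12068} + \frac{30793}{- \frac{2515}{2}} = - \frac{14613}{12068} + 30793 \left(- \frac{2}{2515}\right) = - \frac{14613}{12068} - \frac{61586}{2515} = - \frac{779971543}{30351020}$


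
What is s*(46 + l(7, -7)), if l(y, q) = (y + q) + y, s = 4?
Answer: 212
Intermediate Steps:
l(y, q) = q + 2*y (l(y, q) = (q + y) + y = q + 2*y)
s*(46 + l(7, -7)) = 4*(46 + (-7 + 2*7)) = 4*(46 + (-7 + 14)) = 4*(46 + 7) = 4*53 = 212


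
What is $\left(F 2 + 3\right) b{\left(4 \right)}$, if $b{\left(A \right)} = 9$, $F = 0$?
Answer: $27$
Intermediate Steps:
$\left(F 2 + 3\right) b{\left(4 \right)} = \left(0 \cdot 2 + 3\right) 9 = \left(0 + 3\right) 9 = 3 \cdot 9 = 27$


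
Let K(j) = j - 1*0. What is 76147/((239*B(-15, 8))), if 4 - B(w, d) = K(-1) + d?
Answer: -76147/717 ≈ -106.20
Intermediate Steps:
K(j) = j (K(j) = j + 0 = j)
B(w, d) = 5 - d (B(w, d) = 4 - (-1 + d) = 4 + (1 - d) = 5 - d)
76147/((239*B(-15, 8))) = 76147/((239*(5 - 1*8))) = 76147/((239*(5 - 8))) = 76147/((239*(-3))) = 76147/(-717) = 76147*(-1/717) = -76147/717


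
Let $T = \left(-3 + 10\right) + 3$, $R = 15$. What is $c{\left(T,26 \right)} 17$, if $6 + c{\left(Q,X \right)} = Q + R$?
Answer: $323$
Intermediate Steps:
$T = 10$ ($T = 7 + 3 = 10$)
$c{\left(Q,X \right)} = 9 + Q$ ($c{\left(Q,X \right)} = -6 + \left(Q + 15\right) = -6 + \left(15 + Q\right) = 9 + Q$)
$c{\left(T,26 \right)} 17 = \left(9 + 10\right) 17 = 19 \cdot 17 = 323$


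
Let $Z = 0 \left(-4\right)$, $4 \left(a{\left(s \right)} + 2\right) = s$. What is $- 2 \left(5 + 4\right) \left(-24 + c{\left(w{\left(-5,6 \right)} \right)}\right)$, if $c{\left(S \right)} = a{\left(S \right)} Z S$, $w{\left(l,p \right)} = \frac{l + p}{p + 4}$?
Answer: $432$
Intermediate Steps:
$a{\left(s \right)} = -2 + \frac{s}{4}$
$Z = 0$
$w{\left(l,p \right)} = \frac{l + p}{4 + p}$
$c{\left(S \right)} = 0$ ($c{\left(S \right)} = \left(-2 + \frac{S}{4}\right) 0 S = 0 S = 0$)
$- 2 \left(5 + 4\right) \left(-24 + c{\left(w{\left(-5,6 \right)} \right)}\right) = - 2 \left(5 + 4\right) \left(-24 + 0\right) = \left(-2\right) 9 \left(-24\right) = \left(-18\right) \left(-24\right) = 432$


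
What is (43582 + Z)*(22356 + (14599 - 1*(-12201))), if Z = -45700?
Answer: -104112408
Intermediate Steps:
(43582 + Z)*(22356 + (14599 - 1*(-12201))) = (43582 - 45700)*(22356 + (14599 - 1*(-12201))) = -2118*(22356 + (14599 + 12201)) = -2118*(22356 + 26800) = -2118*49156 = -104112408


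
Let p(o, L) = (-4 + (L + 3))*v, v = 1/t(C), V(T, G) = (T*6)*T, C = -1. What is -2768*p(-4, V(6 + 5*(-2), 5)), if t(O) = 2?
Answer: -131480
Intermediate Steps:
V(T, G) = 6*T² (V(T, G) = (6*T)*T = 6*T²)
v = ½ (v = 1/2 = ½ ≈ 0.50000)
p(o, L) = -½ + L/2 (p(o, L) = (-4 + (L + 3))*(½) = (-4 + (3 + L))*(½) = (-1 + L)*(½) = -½ + L/2)
-2768*p(-4, V(6 + 5*(-2), 5)) = -2768*(-½ + (6*(6 + 5*(-2))²)/2) = -2768*(-½ + (6*(6 - 10)²)/2) = -2768*(-½ + (6*(-4)²)/2) = -2768*(-½ + (6*16)/2) = -2768*(-½ + (½)*96) = -2768*(-½ + 48) = -2768*95/2 = -131480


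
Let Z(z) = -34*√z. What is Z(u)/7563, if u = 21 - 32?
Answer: -34*I*√11/7563 ≈ -0.01491*I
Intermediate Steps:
u = -11
Z(u)/7563 = -34*I*√11/7563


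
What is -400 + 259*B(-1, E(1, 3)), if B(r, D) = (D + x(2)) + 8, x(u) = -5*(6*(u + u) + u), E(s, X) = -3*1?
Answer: -32775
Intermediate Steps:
E(s, X) = -3
x(u) = -65*u (x(u) = -5*(6*(2*u) + u) = -5*(12*u + u) = -65*u)
B(r, D) = -122 + D (B(r, D) = (D - 65*2) + 8 = (D - 130) + 8 = (-130 + D) + 8 = -122 + D)
-400 + 259*B(-1, E(1, 3)) = -400 + 259*(-122 - 3) = -400 + 259*(-125) = -400 - 32375 = -32775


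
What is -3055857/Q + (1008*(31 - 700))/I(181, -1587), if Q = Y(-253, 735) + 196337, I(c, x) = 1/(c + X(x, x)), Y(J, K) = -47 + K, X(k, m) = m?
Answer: 62269022026981/65675 ≈ 9.4814e+8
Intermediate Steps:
I(c, x) = 1/(c + x)
Q = 197025 (Q = (-47 + 735) + 196337 = 688 + 196337 = 197025)
-3055857/Q + (1008*(31 - 700))/I(181, -1587) = -3055857/197025 + (1008*(31 - 700))/(1/(181 - 1587)) = -3055857*1/197025 + (1008*(-669))/(1/(-1406)) = -1018619/65675 - 674352/(-1/1406) = -1018619/65675 - 674352*(-1406) = -1018619/65675 + 948138912 = 62269022026981/65675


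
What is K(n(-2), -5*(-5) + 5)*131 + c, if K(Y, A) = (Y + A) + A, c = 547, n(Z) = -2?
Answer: 8145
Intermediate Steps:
K(Y, A) = Y + 2*A (K(Y, A) = (A + Y) + A = Y + 2*A)
K(n(-2), -5*(-5) + 5)*131 + c = (-2 + 2*(-5*(-5) + 5))*131 + 547 = (-2 + 2*(25 + 5))*131 + 547 = (-2 + 2*30)*131 + 547 = (-2 + 60)*131 + 547 = 58*131 + 547 = 7598 + 547 = 8145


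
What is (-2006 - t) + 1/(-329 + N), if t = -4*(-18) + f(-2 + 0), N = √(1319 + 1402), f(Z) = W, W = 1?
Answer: -219376409/105520 - √2721/105520 ≈ -2079.0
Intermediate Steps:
f(Z) = 1
N = √2721 ≈ 52.163
t = 73 (t = -4*(-18) + 1 = 72 + 1 = 73)
(-2006 - t) + 1/(-329 + N) = (-2006 - 1*73) + 1/(-329 + √2721) = (-2006 - 73) + 1/(-329 + √2721) = -2079 + 1/(-329 + √2721)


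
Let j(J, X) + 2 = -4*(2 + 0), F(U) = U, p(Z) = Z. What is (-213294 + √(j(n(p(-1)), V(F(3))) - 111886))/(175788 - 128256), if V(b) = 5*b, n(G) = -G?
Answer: -35549/7922 + I*√27974/23766 ≈ -4.4874 + 0.0070375*I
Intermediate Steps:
j(J, X) = -10 (j(J, X) = -2 - 4*(2 + 0) = -2 - 4*2 = -2 - 8 = -10)
(-213294 + √(j(n(p(-1)), V(F(3))) - 111886))/(175788 - 128256) = (-213294 + √(-10 - 111886))/(175788 - 128256) = (-213294 + √(-111896))/47532 = (-213294 + 2*I*√27974)*(1/47532) = -35549/7922 + I*√27974/23766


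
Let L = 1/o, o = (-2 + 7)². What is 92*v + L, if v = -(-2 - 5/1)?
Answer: 16101/25 ≈ 644.04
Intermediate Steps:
v = 7 (v = -(-2 - 5*1) = -(-2 - 5) = -1*(-7) = 7)
o = 25 (o = 5² = 25)
L = 1/25 ≈ 0.040000
92*v + L = 92*7 + 1/25 = 644 + 1/25 = 16101/25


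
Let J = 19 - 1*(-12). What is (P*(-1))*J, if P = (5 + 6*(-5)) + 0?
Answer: 775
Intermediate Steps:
J = 31 (J = 19 + 12 = 31)
P = -25 (P = (5 - 30) + 0 = -25 + 0 = -25)
(P*(-1))*J = -25*(-1)*31 = 25*31 = 775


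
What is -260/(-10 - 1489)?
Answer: 260/1499 ≈ 0.17345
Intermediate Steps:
-260/(-10 - 1489) = -260/(-1499) = -1/1499*(-260) = 260/1499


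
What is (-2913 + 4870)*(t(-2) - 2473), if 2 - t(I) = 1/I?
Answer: -9669537/2 ≈ -4.8348e+6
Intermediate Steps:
t(I) = 2 - 1/I
(-2913 + 4870)*(t(-2) - 2473) = (-2913 + 4870)*((2 - 1/(-2)) - 2473) = 1957*((2 - 1*(-½)) - 2473) = 1957*((2 + ½) - 2473) = 1957*(5/2 - 2473) = 1957*(-4941/2) = -9669537/2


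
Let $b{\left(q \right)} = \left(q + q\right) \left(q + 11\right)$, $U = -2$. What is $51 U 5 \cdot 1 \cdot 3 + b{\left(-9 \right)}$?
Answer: $-1566$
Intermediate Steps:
$b{\left(q \right)} = 2 q \left(11 + q\right)$
$51 U 5 \cdot 1 \cdot 3 + b{\left(-9 \right)} = 51 - 2 \cdot 5 \cdot 1 \cdot 3 + 2 \left(-9\right) \left(11 - 9\right) = 51 \left(-2\right) 5 \cdot 3 + 2 \left(-9\right) 2 = 51 \left(\left(-10\right) 3\right) - 36 = 51 \left(-30\right) - 36 = -1530 - 36 = -1566$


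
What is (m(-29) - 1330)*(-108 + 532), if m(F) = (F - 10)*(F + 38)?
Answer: -712744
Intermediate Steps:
m(F) = (-10 + F)*(38 + F)
(m(-29) - 1330)*(-108 + 532) = ((-380 + (-29)**2 + 28*(-29)) - 1330)*(-108 + 532) = ((-380 + 841 - 812) - 1330)*424 = (-351 - 1330)*424 = -1681*424 = -712744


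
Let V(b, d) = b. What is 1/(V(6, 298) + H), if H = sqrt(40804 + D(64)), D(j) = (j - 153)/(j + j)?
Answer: -256/1739405 + 8*sqrt(10445646)/5218215 ≈ 0.0048077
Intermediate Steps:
D(j) = (-153 + j)/(2*j) (D(j) = (-153 + j)/((2*j)) = (-153 + j)*(1/(2*j)) = (-153 + j)/(2*j))
H = sqrt(10445646)/16 (H = sqrt(40804 + (1/2)*(-153 + 64)/64) = sqrt(40804 + (1/2)*(1/64)*(-89)) = sqrt(40804 - 89/128) = sqrt(5222823/128) = sqrt(10445646)/16 ≈ 202.00)
1/(V(6, 298) + H) = 1/(6 + sqrt(10445646)/16)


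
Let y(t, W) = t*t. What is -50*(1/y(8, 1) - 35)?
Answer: 55975/32 ≈ 1749.2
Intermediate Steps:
y(t, W) = t²
-50*(1/y(8, 1) - 35) = -50*(1/(8²) - 35) = -50*(1/64 - 35) = -50*(-2239/64) = 55975/32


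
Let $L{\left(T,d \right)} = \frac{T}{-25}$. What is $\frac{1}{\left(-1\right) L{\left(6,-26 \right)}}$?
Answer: $\frac{25}{6} \approx 4.1667$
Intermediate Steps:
$L{\left(T,d \right)} = - \frac{T}{25}$ ($L{\left(T,d \right)} = T \left(- \frac{1}{25}\right) = - \frac{T}{25}$)
$\frac{1}{\left(-1\right) L{\left(6,-26 \right)}} = \frac{1}{\left(-1\right) \left(\left(- \frac{1}{25}\right) 6\right)} = \frac{1}{\left(-1\right) \left(- \frac{6}{25}\right)} = \frac{1}{\frac{6}{25}} = \frac{25}{6}$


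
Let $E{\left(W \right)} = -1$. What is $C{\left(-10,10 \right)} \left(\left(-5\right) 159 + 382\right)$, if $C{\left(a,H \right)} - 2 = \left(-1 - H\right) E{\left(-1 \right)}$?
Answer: $-5369$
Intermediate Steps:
$C{\left(a,H \right)} = 3 + H$ ($C{\left(a,H \right)} = 2 + \left(-1 - H\right) \left(-1\right) = 2 + \left(1 + H\right) = 3 + H$)
$C{\left(-10,10 \right)} \left(\left(-5\right) 159 + 382\right) = \left(3 + 10\right) \left(\left(-5\right) 159 + 382\right) = 13 \left(-795 + 382\right) = 13 \left(-413\right) = -5369$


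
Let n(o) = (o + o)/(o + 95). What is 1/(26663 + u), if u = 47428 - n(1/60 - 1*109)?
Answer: 839/62149271 ≈ 1.3500e-5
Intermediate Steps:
n(o) = 2*o/(95 + o) (n(o) = (2*o)/(95 + o) = 2*o/(95 + o))
u = 39779014/839 (u = 47428 - 2*(1/60 - 1*109)/(95 + (1/60 - 1*109)) = 47428 - 2*(1/60 - 109)/(95 + (1/60 - 109)) = 47428 - 2*(-6539)/(60*(95 - 6539/60)) = 47428 - 2*(-6539)/(60*(-839/60)) = 47428 - 2*(-6539)*(-60)/(60*839) = 47428 - 1*13078/839 = 47428 - 13078/839 = 39779014/839 ≈ 47412.)
1/(26663 + u) = 1/(26663 + 39779014/839) = 1/(62149271/839) = 839/62149271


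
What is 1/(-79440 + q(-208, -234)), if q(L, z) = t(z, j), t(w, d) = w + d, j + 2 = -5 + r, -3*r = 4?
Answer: -3/239047 ≈ -1.2550e-5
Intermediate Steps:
r = -4/3 (r = -⅓*4 = -4/3 ≈ -1.3333)
j = -25/3 (j = -2 + (-5 - 4/3) = -2 - 19/3 = -25/3 ≈ -8.3333)
t(w, d) = d + w
q(L, z) = -25/3 + z
1/(-79440 + q(-208, -234)) = 1/(-79440 + (-25/3 - 234)) = 1/(-79440 - 727/3) = 1/(-239047/3) = -3/239047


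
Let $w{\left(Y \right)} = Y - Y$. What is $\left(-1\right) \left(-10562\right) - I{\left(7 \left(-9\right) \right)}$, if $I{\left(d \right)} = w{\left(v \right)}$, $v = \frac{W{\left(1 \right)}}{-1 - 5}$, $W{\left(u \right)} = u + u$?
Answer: $10562$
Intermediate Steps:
$W{\left(u \right)} = 2 u$
$v = - \frac{1}{3}$ ($v = \frac{2 \cdot 1}{-1 - 5} = \frac{2}{-1 - 5} = \frac{2}{-6} = 2 \left(- \frac{1}{6}\right) = - \frac{1}{3} \approx -0.33333$)
$w{\left(Y \right)} = 0$
$I{\left(d \right)} = 0$
$\left(-1\right) \left(-10562\right) - I{\left(7 \left(-9\right) \right)} = \left(-1\right) \left(-10562\right) - 0 = 10562 + 0 = 10562$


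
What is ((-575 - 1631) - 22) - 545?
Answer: -2773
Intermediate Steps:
((-575 - 1631) - 22) - 545 = (-2206 - 22) - 545 = -2228 - 545 = -2773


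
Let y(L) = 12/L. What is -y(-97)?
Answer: 12/97 ≈ 0.12371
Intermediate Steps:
-y(-97) = -12/(-97) = -12*(-1)/97 = -1*(-12/97) = 12/97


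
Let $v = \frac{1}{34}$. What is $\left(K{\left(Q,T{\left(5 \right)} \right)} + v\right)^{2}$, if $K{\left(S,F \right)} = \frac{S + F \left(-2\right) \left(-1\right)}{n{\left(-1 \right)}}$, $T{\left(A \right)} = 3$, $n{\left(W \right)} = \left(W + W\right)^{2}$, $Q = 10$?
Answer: $\frac{18769}{1156} \approx 16.236$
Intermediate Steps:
$n{\left(W \right)} = 4 W^{2}$ ($n{\left(W \right)} = \left(2 W\right)^{2} = 4 W^{2}$)
$K{\left(S,F \right)} = \frac{F}{2} + \frac{S}{4}$ ($K{\left(S,F \right)} = \frac{S + F \left(-2\right) \left(-1\right)}{4 \left(-1\right)^{2}} = \frac{S + - 2 F \left(-1\right)}{4 \cdot 1} = \frac{S + 2 F}{4} = \left(S + 2 F\right) \frac{1}{4} = \frac{F}{2} + \frac{S}{4}$)
$v = \frac{1}{34} \approx 0.029412$
$\left(K{\left(Q,T{\left(5 \right)} \right)} + v\right)^{2} = \left(\left(\frac{1}{2} \cdot 3 + \frac{1}{4} \cdot 10\right) + \frac{1}{34}\right)^{2} = \left(\left(\frac{3}{2} + \frac{5}{2}\right) + \frac{1}{34}\right)^{2} = \left(4 + \frac{1}{34}\right)^{2} = \left(\frac{137}{34}\right)^{2} = \frac{18769}{1156}$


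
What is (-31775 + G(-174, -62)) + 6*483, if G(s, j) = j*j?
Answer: -25033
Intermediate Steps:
G(s, j) = j**2
(-31775 + G(-174, -62)) + 6*483 = (-31775 + (-62)**2) + 6*483 = (-31775 + 3844) + 2898 = -27931 + 2898 = -25033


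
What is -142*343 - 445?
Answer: -49151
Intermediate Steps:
-142*343 - 445 = -48706 - 445 = -49151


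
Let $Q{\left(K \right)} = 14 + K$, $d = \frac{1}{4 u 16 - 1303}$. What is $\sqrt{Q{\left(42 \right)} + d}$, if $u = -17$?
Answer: $\frac{\sqrt{320142945}}{2391} \approx 7.4833$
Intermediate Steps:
$d = - \frac{1}{2391}$ ($d = \frac{1}{4 \left(-17\right) 16 - 1303} = \frac{1}{\left(-68\right) 16 - 1303} = \frac{1}{-1088 - 1303} = \frac{1}{-2391} = - \frac{1}{2391} \approx -0.00041824$)
$\sqrt{Q{\left(42 \right)} + d} = \sqrt{\left(14 + 42\right) - \frac{1}{2391}} = \sqrt{56 - \frac{1}{2391}} = \sqrt{\frac{133895}{2391}} = \frac{\sqrt{320142945}}{2391}$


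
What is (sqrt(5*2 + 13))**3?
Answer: 23*sqrt(23) ≈ 110.30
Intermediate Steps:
(sqrt(5*2 + 13))**3 = (sqrt(10 + 13))**3 = (sqrt(23))**3 = 23*sqrt(23)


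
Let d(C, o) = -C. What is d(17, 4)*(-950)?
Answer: 16150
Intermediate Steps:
d(17, 4)*(-950) = -1*17*(-950) = -17*(-950) = 16150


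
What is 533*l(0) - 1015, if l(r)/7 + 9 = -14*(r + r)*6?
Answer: -34594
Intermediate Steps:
l(r) = -63 - 1176*r (l(r) = -63 + 7*(-14*(r + r)*6) = -63 + 7*(-28*r*6) = -63 + 7*(-168*r) = -63 - 1176*r)
533*l(0) - 1015 = 533*(-63 - 1176*0) - 1015 = 533*(-63 + 0) - 1015 = 533*(-63) - 1015 = -33579 - 1015 = -34594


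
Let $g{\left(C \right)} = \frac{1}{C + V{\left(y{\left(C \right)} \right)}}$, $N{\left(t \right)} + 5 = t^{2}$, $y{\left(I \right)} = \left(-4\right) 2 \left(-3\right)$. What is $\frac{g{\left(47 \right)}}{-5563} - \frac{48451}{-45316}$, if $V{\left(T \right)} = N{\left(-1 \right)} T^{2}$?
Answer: $\frac{608335829957}{568973693356} \approx 1.0692$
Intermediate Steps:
$y{\left(I \right)} = 24$ ($y{\left(I \right)} = \left(-8\right) \left(-3\right) = 24$)
$N{\left(t \right)} = -5 + t^{2}$
$V{\left(T \right)} = - 4 T^{2}$ ($V{\left(T \right)} = \left(-5 + \left(-1\right)^{2}\right) T^{2} = \left(-5 + 1\right) T^{2} = - 4 T^{2}$)
$g{\left(C \right)} = \frac{1}{-2304 + C}$ ($g{\left(C \right)} = \frac{1}{C - 4 \cdot 24^{2}} = \frac{1}{C - 2304} = \frac{1}{-2304 + C}$)
$\frac{g{\left(47 \right)}}{-5563} - \frac{48451}{-45316} = \frac{1}{\left(-2304 + 47\right) \left(-5563\right)} - \frac{48451}{-45316} = \frac{1}{-2257} \left(- \frac{1}{5563}\right) - - \frac{48451}{45316} = \left(- \frac{1}{2257}\right) \left(- \frac{1}{5563}\right) + \frac{48451}{45316} = \frac{1}{12555691} + \frac{48451}{45316} = \frac{608335829957}{568973693356}$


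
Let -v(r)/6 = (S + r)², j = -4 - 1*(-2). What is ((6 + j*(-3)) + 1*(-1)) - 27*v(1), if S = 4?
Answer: 4061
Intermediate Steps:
j = -2 (j = -4 + 2 = -2)
v(r) = -6*(4 + r)²
((6 + j*(-3)) + 1*(-1)) - 27*v(1) = ((6 - 2*(-3)) + 1*(-1)) - (-162)*(4 + 1)² = ((6 + 6) - 1) - (-162)*5² = (12 - 1) - (-162)*25 = 11 - 27*(-150) = 11 + 4050 = 4061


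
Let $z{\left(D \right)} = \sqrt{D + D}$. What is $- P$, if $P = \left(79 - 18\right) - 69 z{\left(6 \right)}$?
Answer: $-61 + 138 \sqrt{3} \approx 178.02$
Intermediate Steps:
$z{\left(D \right)} = \sqrt{2} \sqrt{D}$ ($z{\left(D \right)} = \sqrt{2 D} = \sqrt{2} \sqrt{D}$)
$P = 61 - 138 \sqrt{3}$ ($P = \left(79 - 18\right) - 69 \sqrt{2} \sqrt{6} = \left(79 - 18\right) - 69 \cdot 2 \sqrt{3} = 61 - 138 \sqrt{3} \approx -178.02$)
$- P = - (61 - 138 \sqrt{3}) = -61 + 138 \sqrt{3}$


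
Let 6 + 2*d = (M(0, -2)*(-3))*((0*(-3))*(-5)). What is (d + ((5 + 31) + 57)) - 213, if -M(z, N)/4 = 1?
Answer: -123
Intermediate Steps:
M(z, N) = -4 (M(z, N) = -4*1 = -4)
d = -3 (d = -3 + ((-4*(-3))*((0*(-3))*(-5)))/2 = -3 + (12*(0*(-5)))/2 = -3 + (12*0)/2 = -3 + (1/2)*0 = -3 + 0 = -3)
(d + ((5 + 31) + 57)) - 213 = (-3 + ((5 + 31) + 57)) - 213 = (-3 + (36 + 57)) - 213 = (-3 + 93) - 213 = 90 - 213 = -123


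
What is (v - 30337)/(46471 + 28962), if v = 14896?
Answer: -15441/75433 ≈ -0.20470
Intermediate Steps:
(v - 30337)/(46471 + 28962) = (14896 - 30337)/(46471 + 28962) = -15441/75433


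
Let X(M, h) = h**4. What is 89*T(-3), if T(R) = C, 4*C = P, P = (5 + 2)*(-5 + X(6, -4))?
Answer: 156373/4 ≈ 39093.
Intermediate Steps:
P = 1757 (P = (5 + 2)*(-5 + (-4)**4) = 7*(-5 + 256) = 7*251 = 1757)
C = 1757/4 (C = (1/4)*1757 = 1757/4 ≈ 439.25)
T(R) = 1757/4
89*T(-3) = 89*(1757/4) = 156373/4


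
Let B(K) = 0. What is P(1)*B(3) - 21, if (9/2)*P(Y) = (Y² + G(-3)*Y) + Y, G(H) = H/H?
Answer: -21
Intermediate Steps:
G(H) = 1
P(Y) = 2*Y²/9 + 4*Y/9 (P(Y) = 2*((Y² + 1*Y) + Y)/9 = 2*((Y² + Y) + Y)/9 = 2*((Y + Y²) + Y)/9 = 2*(Y² + 2*Y)/9 = 2*Y²/9 + 4*Y/9)
P(1)*B(3) - 21 = ((2/9)*1*(2 + 1))*0 - 21 = ((2/9)*1*3)*0 - 21 = (⅔)*0 - 21 = 0 - 21 = -21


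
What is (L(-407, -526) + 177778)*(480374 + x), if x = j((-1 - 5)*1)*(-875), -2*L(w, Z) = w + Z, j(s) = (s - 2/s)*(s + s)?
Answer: 75018475693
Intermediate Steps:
j(s) = 2*s*(s - 2/s) (j(s) = (s - 2/s)*(2*s) = 2*s*(s - 2/s))
L(w, Z) = -Z/2 - w/2 (L(w, Z) = -(w + Z)/2 = -(Z + w)/2 = -Z/2 - w/2)
x = -59500 (x = (-4 + 2*((-1 - 5)*1)**2)*(-875) = (-4 + 2*(-6*1)**2)*(-875) = (-4 + 2*(-6)**2)*(-875) = (-4 + 2*36)*(-875) = (-4 + 72)*(-875) = 68*(-875) = -59500)
(L(-407, -526) + 177778)*(480374 + x) = ((-1/2*(-526) - 1/2*(-407)) + 177778)*(480374 - 59500) = ((263 + 407/2) + 177778)*420874 = (933/2 + 177778)*420874 = (356489/2)*420874 = 75018475693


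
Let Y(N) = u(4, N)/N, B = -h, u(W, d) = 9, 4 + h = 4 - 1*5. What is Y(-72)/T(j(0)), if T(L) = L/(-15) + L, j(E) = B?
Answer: -3/112 ≈ -0.026786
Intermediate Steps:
h = -5 (h = -4 + (4 - 1*5) = -4 + (4 - 5) = -4 - 1 = -5)
B = 5 (B = -1*(-5) = 5)
j(E) = 5
T(L) = 14*L/15 (T(L) = -L/15 + L = 14*L/15)
Y(N) = 9/N
Y(-72)/T(j(0)) = (9/(-72))/(((14/15)*5)) = (9*(-1/72))/(14/3) = -⅛*3/14 = -3/112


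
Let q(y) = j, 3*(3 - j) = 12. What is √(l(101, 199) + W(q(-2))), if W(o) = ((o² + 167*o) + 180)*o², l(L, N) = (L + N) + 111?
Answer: 5*√17 ≈ 20.616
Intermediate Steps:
l(L, N) = 111 + L + N
j = -1 (j = 3 - ⅓*12 = 3 - 4 = -1)
q(y) = -1
W(o) = o²*(180 + o² + 167*o) (W(o) = (180 + o² + 167*o)*o² = o²*(180 + o² + 167*o))
√(l(101, 199) + W(q(-2))) = √((111 + 101 + 199) + (-1)²*(180 + (-1)² + 167*(-1))) = √(411 + 1*(180 + 1 - 167)) = √(411 + 1*14) = √(411 + 14) = √425 = 5*√17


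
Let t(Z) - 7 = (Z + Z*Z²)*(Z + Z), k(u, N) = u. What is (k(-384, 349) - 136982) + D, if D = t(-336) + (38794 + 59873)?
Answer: 25491200732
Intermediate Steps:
t(Z) = 7 + 2*Z*(Z + Z³) (t(Z) = 7 + (Z + Z*Z²)*(Z + Z) = 7 + (Z + Z³)*(2*Z) = 7 + 2*Z*(Z + Z³))
D = 25491338098 (D = (7 + 2*(-336)² + 2*(-336)⁴) + (38794 + 59873) = (7 + 2*112896 + 2*12745506816) + 98667 = (7 + 225792 + 25491013632) + 98667 = 25491239431 + 98667 = 25491338098)
(k(-384, 349) - 136982) + D = (-384 - 136982) + 25491338098 = -137366 + 25491338098 = 25491200732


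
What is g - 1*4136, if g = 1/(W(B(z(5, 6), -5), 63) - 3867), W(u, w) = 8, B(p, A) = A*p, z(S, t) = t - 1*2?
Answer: -15960825/3859 ≈ -4136.0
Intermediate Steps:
z(S, t) = -2 + t (z(S, t) = t - 2 = -2 + t)
g = -1/3859 (g = 1/(8 - 3867) = 1/(-3859) = -1/3859 ≈ -0.00025913)
g - 1*4136 = -1/3859 - 1*4136 = -1/3859 - 4136 = -15960825/3859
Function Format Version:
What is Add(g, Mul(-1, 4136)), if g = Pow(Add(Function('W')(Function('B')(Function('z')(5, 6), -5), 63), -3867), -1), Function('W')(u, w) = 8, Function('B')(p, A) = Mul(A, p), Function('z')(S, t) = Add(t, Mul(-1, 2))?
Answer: Rational(-15960825, 3859) ≈ -4136.0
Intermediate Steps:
Function('z')(S, t) = Add(-2, t) (Function('z')(S, t) = Add(t, -2) = Add(-2, t))
g = Rational(-1, 3859) (g = Pow(Add(8, -3867), -1) = Pow(-3859, -1) = Rational(-1, 3859) ≈ -0.00025913)
Add(g, Mul(-1, 4136)) = Add(Rational(-1, 3859), Mul(-1, 4136)) = Add(Rational(-1, 3859), -4136) = Rational(-15960825, 3859)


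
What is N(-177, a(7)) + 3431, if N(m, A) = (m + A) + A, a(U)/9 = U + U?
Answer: 3506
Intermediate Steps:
a(U) = 18*U (a(U) = 9*(U + U) = 9*(2*U) = 18*U)
N(m, A) = m + 2*A (N(m, A) = (A + m) + A = m + 2*A)
N(-177, a(7)) + 3431 = (-177 + 2*(18*7)) + 3431 = (-177 + 2*126) + 3431 = (-177 + 252) + 3431 = 75 + 3431 = 3506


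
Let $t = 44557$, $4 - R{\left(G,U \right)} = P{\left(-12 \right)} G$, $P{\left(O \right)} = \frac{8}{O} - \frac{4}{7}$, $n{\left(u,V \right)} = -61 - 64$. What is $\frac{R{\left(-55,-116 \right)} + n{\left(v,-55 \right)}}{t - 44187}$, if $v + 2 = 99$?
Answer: $- \frac{3971}{7770} \approx -0.51107$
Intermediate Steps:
$v = 97$ ($v = -2 + 99 = 97$)
$n{\left(u,V \right)} = -125$
$P{\left(O \right)} = - \frac{4}{7} + \frac{8}{O}$ ($P{\left(O \right)} = \frac{8}{O} - \frac{4}{7} = - \frac{4}{7} + \frac{8}{O}$)
$R{\left(G,U \right)} = 4 + \frac{26 G}{21}$ ($R{\left(G,U \right)} = 4 - \left(- \frac{4}{7} + \frac{8}{-12}\right) G = 4 - \left(- \frac{4}{7} + 8 \left(- \frac{1}{12}\right)\right) G = 4 - \left(- \frac{4}{7} - \frac{2}{3}\right) G = 4 - - \frac{26 G}{21} = 4 + \frac{26 G}{21}$)
$\frac{R{\left(-55,-116 \right)} + n{\left(v,-55 \right)}}{t - 44187} = \frac{\left(4 + \frac{26}{21} \left(-55\right)\right) - 125}{44557 - 44187} = \frac{\left(4 - \frac{1430}{21}\right) - 125}{370} = \left(- \frac{1346}{21} - 125\right) \frac{1}{370} = \left(- \frac{3971}{21}\right) \frac{1}{370} = - \frac{3971}{7770}$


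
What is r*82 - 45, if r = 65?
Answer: 5285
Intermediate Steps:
r*82 - 45 = 65*82 - 45 = 5330 - 45 = 5285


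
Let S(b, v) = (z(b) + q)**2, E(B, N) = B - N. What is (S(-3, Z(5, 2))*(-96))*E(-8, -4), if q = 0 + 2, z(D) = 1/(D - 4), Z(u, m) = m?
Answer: 64896/49 ≈ 1324.4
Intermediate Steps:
z(D) = 1/(-4 + D)
q = 2
S(b, v) = (2 + 1/(-4 + b))**2 (S(b, v) = (1/(-4 + b) + 2)**2 = (2 + 1/(-4 + b))**2)
(S(-3, Z(5, 2))*(-96))*E(-8, -4) = (((-7 + 2*(-3))**2/(-4 - 3)**2)*(-96))*(-8 - 1*(-4)) = (((-7 - 6)**2/(-7)**2)*(-96))*(-8 + 4) = (((-13)**2*(1/49))*(-96))*(-4) = ((169*(1/49))*(-96))*(-4) = ((169/49)*(-96))*(-4) = -16224/49*(-4) = 64896/49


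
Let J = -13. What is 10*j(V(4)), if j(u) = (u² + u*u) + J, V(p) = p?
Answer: 190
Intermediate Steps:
j(u) = -13 + 2*u² (j(u) = (u² + u*u) - 13 = (u² + u²) - 13 = 2*u² - 13 = -13 + 2*u²)
10*j(V(4)) = 10*(-13 + 2*4²) = 10*(-13 + 2*16) = 10*(-13 + 32) = 10*19 = 190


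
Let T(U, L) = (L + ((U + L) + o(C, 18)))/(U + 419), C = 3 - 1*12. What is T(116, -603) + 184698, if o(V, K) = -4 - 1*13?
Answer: 98812323/535 ≈ 1.8470e+5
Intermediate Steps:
C = -9 (C = 3 - 12 = -9)
o(V, K) = -17 (o(V, K) = -4 - 13 = -17)
T(U, L) = (-17 + U + 2*L)/(419 + U) (T(U, L) = (L + ((U + L) - 17))/(U + 419) = (L + ((L + U) - 17))/(419 + U) = (L + (-17 + L + U))/(419 + U) = (-17 + U + 2*L)/(419 + U))
T(116, -603) + 184698 = (-17 + 116 + 2*(-603))/(419 + 116) + 184698 = (-17 + 116 - 1206)/535 + 184698 = (1/535)*(-1107) + 184698 = -1107/535 + 184698 = 98812323/535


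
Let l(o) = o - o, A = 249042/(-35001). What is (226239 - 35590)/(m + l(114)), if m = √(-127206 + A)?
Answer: -190649*I*√4329026979618/742097708 ≈ -534.53*I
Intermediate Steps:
A = -83014/11667 (A = 249042*(-1/35001) = -83014/11667 ≈ -7.1153)
m = 2*I*√4329026979618/11667 (m = √(-127206 - 83014/11667) = √(-1484195416/11667) = 2*I*√4329026979618/11667 ≈ 356.67*I)
l(o) = 0
(226239 - 35590)/(m + l(114)) = (226239 - 35590)/(2*I*√4329026979618/11667 + 0) = 190649/((2*I*√4329026979618/11667)) = 190649*(-I*√4329026979618/742097708) = -190649*I*√4329026979618/742097708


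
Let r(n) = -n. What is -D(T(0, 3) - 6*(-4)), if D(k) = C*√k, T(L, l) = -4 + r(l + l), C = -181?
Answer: 181*√14 ≈ 677.24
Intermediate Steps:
T(L, l) = -4 - 2*l (T(L, l) = -4 - (l + l) = -4 - 2*l)
D(k) = -181*√k
-D(T(0, 3) - 6*(-4)) = -(-181)*√((-4 - 2*3) - 6*(-4)) = -(-181)*√((-4 - 6) + 24) = -(-181)*√(-10 + 24) = -(-181)*√14 = 181*√14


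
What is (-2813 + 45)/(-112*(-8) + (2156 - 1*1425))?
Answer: -2768/1627 ≈ -1.7013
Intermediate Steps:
(-2813 + 45)/(-112*(-8) + (2156 - 1*1425)) = -2768/(896 + (2156 - 1425)) = -2768/(896 + 731) = -2768/1627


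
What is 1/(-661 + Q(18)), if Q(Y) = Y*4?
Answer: -1/589 ≈ -0.0016978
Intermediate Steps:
Q(Y) = 4*Y
1/(-661 + Q(18)) = 1/(-661 + 4*18) = 1/(-661 + 72) = 1/(-589) = -1/589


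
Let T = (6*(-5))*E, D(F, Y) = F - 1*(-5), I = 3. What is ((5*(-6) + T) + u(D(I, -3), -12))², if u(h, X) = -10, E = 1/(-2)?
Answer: 625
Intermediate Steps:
D(F, Y) = 5 + F (D(F, Y) = F + 5 = 5 + F)
E = -½ ≈ -0.50000
T = 15 (T = (6*(-5))*(-½) = -30*(-½) = 15)
((5*(-6) + T) + u(D(I, -3), -12))² = ((5*(-6) + 15) - 10)² = ((-30 + 15) - 10)² = (-15 - 10)² = (-25)² = 625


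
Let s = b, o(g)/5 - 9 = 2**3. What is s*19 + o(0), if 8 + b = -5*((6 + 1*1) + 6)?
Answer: -1302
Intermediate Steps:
o(g) = 85 (o(g) = 45 + 5*2**3 = 45 + 5*8 = 45 + 40 = 85)
b = -73 (b = -8 - 5*((6 + 1*1) + 6) = -8 - 5*((6 + 1) + 6) = -8 - 5*(7 + 6) = -8 - 5*13 = -8 - 65 = -73)
s = -73
s*19 + o(0) = -73*19 + 85 = -1387 + 85 = -1302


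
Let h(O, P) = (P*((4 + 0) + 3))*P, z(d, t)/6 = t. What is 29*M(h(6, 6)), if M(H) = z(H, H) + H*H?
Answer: 1885464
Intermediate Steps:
z(d, t) = 6*t
h(O, P) = 7*P² (h(O, P) = (P*(4 + 3))*P = (P*7)*P = (7*P)*P = 7*P²)
M(H) = H² + 6*H (M(H) = 6*H + H*H = 6*H + H² = H² + 6*H)
29*M(h(6, 6)) = 29*((7*6²)*(6 + 7*6²)) = 29*((7*36)*(6 + 7*36)) = 29*(252*(6 + 252)) = 29*(252*258) = 29*65016 = 1885464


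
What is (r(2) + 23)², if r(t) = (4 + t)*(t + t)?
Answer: 2209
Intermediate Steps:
r(t) = 2*t*(4 + t) (r(t) = (4 + t)*(2*t) = 2*t*(4 + t))
(r(2) + 23)² = (2*2*(4 + 2) + 23)² = (2*2*6 + 23)² = (24 + 23)² = 47² = 2209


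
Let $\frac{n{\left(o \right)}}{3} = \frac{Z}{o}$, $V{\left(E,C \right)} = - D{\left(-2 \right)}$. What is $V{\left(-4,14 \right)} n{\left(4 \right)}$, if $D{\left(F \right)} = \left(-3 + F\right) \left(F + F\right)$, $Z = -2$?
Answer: $30$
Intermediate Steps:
$D{\left(F \right)} = 2 F \left(-3 + F\right)$ ($D{\left(F \right)} = \left(-3 + F\right) 2 F = 2 F \left(-3 + F\right)$)
$V{\left(E,C \right)} = -20$ ($V{\left(E,C \right)} = - 2 \left(-2\right) \left(-3 - 2\right) = - 2 \left(-2\right) \left(-5\right) = \left(-1\right) 20 = -20$)
$n{\left(o \right)} = - \frac{6}{o}$ ($n{\left(o \right)} = 3 \left(- \frac{2}{o}\right) = - \frac{6}{o}$)
$V{\left(-4,14 \right)} n{\left(4 \right)} = - 20 \left(- \frac{6}{4}\right) = - 20 \left(\left(-6\right) \frac{1}{4}\right) = \left(-20\right) \left(- \frac{3}{2}\right) = 30$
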